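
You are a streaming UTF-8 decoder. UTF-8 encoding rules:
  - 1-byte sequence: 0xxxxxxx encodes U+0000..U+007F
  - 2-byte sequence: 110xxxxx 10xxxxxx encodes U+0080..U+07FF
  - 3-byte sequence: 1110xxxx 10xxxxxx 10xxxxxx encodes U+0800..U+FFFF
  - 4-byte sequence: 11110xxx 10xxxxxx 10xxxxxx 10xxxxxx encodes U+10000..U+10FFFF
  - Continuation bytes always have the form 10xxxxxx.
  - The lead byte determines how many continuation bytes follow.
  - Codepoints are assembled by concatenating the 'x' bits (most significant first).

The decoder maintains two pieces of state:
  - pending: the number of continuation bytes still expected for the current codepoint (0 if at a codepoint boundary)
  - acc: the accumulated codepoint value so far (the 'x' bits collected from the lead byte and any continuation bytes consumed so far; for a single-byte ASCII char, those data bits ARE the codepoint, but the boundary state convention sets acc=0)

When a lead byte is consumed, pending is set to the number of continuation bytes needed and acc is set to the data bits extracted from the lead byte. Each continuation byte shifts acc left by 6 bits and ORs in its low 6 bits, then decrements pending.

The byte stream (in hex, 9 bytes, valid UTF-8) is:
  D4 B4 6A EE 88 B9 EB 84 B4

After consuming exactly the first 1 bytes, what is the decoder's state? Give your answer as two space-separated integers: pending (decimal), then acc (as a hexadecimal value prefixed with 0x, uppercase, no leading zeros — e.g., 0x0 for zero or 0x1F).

Byte[0]=D4: 2-byte lead. pending=1, acc=0x14

Answer: 1 0x14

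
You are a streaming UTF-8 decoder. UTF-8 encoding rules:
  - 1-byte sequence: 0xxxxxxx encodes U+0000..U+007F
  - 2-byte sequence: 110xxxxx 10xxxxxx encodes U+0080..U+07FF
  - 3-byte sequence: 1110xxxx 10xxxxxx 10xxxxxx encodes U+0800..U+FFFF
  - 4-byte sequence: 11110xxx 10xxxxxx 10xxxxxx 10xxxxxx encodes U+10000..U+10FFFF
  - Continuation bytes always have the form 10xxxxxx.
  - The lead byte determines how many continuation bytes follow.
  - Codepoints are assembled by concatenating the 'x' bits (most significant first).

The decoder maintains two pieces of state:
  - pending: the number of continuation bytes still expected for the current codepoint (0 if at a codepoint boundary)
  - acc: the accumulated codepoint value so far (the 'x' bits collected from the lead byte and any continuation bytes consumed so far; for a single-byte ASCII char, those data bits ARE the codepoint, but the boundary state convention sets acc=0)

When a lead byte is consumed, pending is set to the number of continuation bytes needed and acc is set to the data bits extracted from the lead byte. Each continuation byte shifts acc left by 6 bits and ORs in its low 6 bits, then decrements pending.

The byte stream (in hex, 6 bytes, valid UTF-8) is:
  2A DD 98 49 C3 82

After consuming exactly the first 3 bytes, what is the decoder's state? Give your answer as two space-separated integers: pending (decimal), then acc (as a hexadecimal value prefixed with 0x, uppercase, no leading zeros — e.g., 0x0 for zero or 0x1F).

Answer: 0 0x758

Derivation:
Byte[0]=2A: 1-byte. pending=0, acc=0x0
Byte[1]=DD: 2-byte lead. pending=1, acc=0x1D
Byte[2]=98: continuation. acc=(acc<<6)|0x18=0x758, pending=0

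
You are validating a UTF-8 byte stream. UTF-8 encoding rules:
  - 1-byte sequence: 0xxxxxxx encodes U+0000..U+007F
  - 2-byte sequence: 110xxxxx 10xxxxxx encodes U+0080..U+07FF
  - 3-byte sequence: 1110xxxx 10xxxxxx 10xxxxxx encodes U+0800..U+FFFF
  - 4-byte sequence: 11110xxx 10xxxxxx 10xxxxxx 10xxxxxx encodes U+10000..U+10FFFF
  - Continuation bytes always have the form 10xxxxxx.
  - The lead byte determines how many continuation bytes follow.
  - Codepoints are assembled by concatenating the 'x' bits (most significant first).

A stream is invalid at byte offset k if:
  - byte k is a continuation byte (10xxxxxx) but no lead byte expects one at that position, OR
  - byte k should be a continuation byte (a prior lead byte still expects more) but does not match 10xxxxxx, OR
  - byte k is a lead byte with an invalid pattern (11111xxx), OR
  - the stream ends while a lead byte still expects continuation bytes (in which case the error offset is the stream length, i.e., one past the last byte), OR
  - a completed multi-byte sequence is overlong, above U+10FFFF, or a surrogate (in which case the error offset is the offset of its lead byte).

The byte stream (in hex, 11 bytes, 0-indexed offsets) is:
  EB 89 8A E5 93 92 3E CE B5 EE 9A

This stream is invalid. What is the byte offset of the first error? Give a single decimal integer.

Answer: 11

Derivation:
Byte[0]=EB: 3-byte lead, need 2 cont bytes. acc=0xB
Byte[1]=89: continuation. acc=(acc<<6)|0x09=0x2C9
Byte[2]=8A: continuation. acc=(acc<<6)|0x0A=0xB24A
Completed: cp=U+B24A (starts at byte 0)
Byte[3]=E5: 3-byte lead, need 2 cont bytes. acc=0x5
Byte[4]=93: continuation. acc=(acc<<6)|0x13=0x153
Byte[5]=92: continuation. acc=(acc<<6)|0x12=0x54D2
Completed: cp=U+54D2 (starts at byte 3)
Byte[6]=3E: 1-byte ASCII. cp=U+003E
Byte[7]=CE: 2-byte lead, need 1 cont bytes. acc=0xE
Byte[8]=B5: continuation. acc=(acc<<6)|0x35=0x3B5
Completed: cp=U+03B5 (starts at byte 7)
Byte[9]=EE: 3-byte lead, need 2 cont bytes. acc=0xE
Byte[10]=9A: continuation. acc=(acc<<6)|0x1A=0x39A
Byte[11]: stream ended, expected continuation. INVALID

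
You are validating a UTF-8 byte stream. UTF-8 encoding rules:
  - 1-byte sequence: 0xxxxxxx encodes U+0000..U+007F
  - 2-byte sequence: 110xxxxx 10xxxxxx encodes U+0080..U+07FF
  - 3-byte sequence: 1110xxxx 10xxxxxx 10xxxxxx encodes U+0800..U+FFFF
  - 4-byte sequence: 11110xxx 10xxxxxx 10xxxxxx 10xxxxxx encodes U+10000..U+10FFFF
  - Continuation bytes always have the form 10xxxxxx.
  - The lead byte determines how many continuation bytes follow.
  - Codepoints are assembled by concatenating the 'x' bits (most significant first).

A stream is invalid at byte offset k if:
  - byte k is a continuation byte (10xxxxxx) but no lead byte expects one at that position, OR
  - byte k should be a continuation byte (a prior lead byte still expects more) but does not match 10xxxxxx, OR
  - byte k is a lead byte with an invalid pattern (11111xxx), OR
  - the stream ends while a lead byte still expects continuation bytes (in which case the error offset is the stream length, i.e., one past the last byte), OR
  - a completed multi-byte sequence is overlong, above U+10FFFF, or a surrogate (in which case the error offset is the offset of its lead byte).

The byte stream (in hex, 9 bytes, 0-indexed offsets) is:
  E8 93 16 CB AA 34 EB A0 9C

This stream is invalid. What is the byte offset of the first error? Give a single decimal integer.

Answer: 2

Derivation:
Byte[0]=E8: 3-byte lead, need 2 cont bytes. acc=0x8
Byte[1]=93: continuation. acc=(acc<<6)|0x13=0x213
Byte[2]=16: expected 10xxxxxx continuation. INVALID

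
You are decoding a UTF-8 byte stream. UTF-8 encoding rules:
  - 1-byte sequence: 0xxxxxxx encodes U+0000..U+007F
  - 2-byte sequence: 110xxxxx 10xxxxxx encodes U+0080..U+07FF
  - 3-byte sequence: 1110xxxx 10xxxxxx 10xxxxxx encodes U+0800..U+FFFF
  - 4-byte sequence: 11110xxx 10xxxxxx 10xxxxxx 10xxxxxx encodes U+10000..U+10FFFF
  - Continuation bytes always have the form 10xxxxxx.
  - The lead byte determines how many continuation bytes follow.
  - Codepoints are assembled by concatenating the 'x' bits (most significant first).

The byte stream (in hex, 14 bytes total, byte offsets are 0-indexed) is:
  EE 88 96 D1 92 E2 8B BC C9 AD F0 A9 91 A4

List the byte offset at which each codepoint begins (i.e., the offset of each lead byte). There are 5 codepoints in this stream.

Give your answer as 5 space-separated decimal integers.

Byte[0]=EE: 3-byte lead, need 2 cont bytes. acc=0xE
Byte[1]=88: continuation. acc=(acc<<6)|0x08=0x388
Byte[2]=96: continuation. acc=(acc<<6)|0x16=0xE216
Completed: cp=U+E216 (starts at byte 0)
Byte[3]=D1: 2-byte lead, need 1 cont bytes. acc=0x11
Byte[4]=92: continuation. acc=(acc<<6)|0x12=0x452
Completed: cp=U+0452 (starts at byte 3)
Byte[5]=E2: 3-byte lead, need 2 cont bytes. acc=0x2
Byte[6]=8B: continuation. acc=(acc<<6)|0x0B=0x8B
Byte[7]=BC: continuation. acc=(acc<<6)|0x3C=0x22FC
Completed: cp=U+22FC (starts at byte 5)
Byte[8]=C9: 2-byte lead, need 1 cont bytes. acc=0x9
Byte[9]=AD: continuation. acc=(acc<<6)|0x2D=0x26D
Completed: cp=U+026D (starts at byte 8)
Byte[10]=F0: 4-byte lead, need 3 cont bytes. acc=0x0
Byte[11]=A9: continuation. acc=(acc<<6)|0x29=0x29
Byte[12]=91: continuation. acc=(acc<<6)|0x11=0xA51
Byte[13]=A4: continuation. acc=(acc<<6)|0x24=0x29464
Completed: cp=U+29464 (starts at byte 10)

Answer: 0 3 5 8 10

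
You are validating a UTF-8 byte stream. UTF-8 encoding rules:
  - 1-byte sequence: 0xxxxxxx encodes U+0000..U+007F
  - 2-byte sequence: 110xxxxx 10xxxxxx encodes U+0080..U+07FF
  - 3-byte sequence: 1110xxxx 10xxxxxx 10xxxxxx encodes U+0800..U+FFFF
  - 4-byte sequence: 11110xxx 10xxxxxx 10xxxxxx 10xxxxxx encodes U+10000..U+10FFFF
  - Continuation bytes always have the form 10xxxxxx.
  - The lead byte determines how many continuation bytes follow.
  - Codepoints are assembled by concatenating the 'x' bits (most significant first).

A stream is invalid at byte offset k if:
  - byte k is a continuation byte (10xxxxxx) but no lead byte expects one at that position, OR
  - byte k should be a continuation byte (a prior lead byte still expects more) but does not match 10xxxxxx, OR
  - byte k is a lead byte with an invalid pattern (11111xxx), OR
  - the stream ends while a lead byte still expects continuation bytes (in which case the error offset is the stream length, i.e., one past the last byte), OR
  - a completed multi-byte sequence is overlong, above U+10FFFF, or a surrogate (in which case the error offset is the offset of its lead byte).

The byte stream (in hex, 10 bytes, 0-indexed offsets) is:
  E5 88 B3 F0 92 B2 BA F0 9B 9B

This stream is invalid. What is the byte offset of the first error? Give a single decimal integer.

Answer: 10

Derivation:
Byte[0]=E5: 3-byte lead, need 2 cont bytes. acc=0x5
Byte[1]=88: continuation. acc=(acc<<6)|0x08=0x148
Byte[2]=B3: continuation. acc=(acc<<6)|0x33=0x5233
Completed: cp=U+5233 (starts at byte 0)
Byte[3]=F0: 4-byte lead, need 3 cont bytes. acc=0x0
Byte[4]=92: continuation. acc=(acc<<6)|0x12=0x12
Byte[5]=B2: continuation. acc=(acc<<6)|0x32=0x4B2
Byte[6]=BA: continuation. acc=(acc<<6)|0x3A=0x12CBA
Completed: cp=U+12CBA (starts at byte 3)
Byte[7]=F0: 4-byte lead, need 3 cont bytes. acc=0x0
Byte[8]=9B: continuation. acc=(acc<<6)|0x1B=0x1B
Byte[9]=9B: continuation. acc=(acc<<6)|0x1B=0x6DB
Byte[10]: stream ended, expected continuation. INVALID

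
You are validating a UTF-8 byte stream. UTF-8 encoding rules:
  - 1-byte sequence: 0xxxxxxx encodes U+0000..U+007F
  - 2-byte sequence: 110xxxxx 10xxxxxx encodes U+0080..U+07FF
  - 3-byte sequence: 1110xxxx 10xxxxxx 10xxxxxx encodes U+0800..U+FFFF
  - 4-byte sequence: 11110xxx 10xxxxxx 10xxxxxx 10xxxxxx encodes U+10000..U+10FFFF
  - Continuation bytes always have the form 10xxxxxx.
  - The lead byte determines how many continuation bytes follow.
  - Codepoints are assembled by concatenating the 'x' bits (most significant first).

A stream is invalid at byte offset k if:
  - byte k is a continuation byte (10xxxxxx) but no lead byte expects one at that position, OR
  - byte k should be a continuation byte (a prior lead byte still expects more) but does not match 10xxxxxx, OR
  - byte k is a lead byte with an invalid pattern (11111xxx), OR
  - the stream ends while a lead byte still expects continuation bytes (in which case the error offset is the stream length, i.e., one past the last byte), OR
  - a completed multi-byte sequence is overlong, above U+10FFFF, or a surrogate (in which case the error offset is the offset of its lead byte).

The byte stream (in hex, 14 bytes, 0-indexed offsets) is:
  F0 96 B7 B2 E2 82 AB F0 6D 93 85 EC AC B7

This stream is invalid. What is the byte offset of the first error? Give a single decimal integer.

Answer: 8

Derivation:
Byte[0]=F0: 4-byte lead, need 3 cont bytes. acc=0x0
Byte[1]=96: continuation. acc=(acc<<6)|0x16=0x16
Byte[2]=B7: continuation. acc=(acc<<6)|0x37=0x5B7
Byte[3]=B2: continuation. acc=(acc<<6)|0x32=0x16DF2
Completed: cp=U+16DF2 (starts at byte 0)
Byte[4]=E2: 3-byte lead, need 2 cont bytes. acc=0x2
Byte[5]=82: continuation. acc=(acc<<6)|0x02=0x82
Byte[6]=AB: continuation. acc=(acc<<6)|0x2B=0x20AB
Completed: cp=U+20AB (starts at byte 4)
Byte[7]=F0: 4-byte lead, need 3 cont bytes. acc=0x0
Byte[8]=6D: expected 10xxxxxx continuation. INVALID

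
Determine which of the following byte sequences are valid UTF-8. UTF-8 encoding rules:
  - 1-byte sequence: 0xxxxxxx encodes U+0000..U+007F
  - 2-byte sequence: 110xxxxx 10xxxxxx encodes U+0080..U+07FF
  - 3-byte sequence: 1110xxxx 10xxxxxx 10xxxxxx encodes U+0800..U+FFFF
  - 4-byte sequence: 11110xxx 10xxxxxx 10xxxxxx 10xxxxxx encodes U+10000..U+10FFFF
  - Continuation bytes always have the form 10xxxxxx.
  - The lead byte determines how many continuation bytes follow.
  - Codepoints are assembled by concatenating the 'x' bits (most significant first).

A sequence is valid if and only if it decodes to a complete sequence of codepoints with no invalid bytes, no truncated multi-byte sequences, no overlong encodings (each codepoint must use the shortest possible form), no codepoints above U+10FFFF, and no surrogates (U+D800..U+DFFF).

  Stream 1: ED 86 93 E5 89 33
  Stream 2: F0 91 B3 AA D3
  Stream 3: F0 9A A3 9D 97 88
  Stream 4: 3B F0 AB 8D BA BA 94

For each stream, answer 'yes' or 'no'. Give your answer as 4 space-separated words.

Answer: no no no no

Derivation:
Stream 1: error at byte offset 5. INVALID
Stream 2: error at byte offset 5. INVALID
Stream 3: error at byte offset 4. INVALID
Stream 4: error at byte offset 5. INVALID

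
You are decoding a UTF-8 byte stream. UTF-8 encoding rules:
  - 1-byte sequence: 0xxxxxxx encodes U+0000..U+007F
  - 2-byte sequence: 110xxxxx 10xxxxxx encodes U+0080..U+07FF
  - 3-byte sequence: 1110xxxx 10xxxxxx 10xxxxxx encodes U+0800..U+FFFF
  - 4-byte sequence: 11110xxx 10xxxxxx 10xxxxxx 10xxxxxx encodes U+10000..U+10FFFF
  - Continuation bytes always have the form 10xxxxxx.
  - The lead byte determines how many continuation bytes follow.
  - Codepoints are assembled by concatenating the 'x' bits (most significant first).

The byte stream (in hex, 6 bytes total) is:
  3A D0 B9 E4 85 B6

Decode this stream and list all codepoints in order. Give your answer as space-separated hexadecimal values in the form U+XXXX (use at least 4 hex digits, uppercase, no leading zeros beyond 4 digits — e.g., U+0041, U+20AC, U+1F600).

Byte[0]=3A: 1-byte ASCII. cp=U+003A
Byte[1]=D0: 2-byte lead, need 1 cont bytes. acc=0x10
Byte[2]=B9: continuation. acc=(acc<<6)|0x39=0x439
Completed: cp=U+0439 (starts at byte 1)
Byte[3]=E4: 3-byte lead, need 2 cont bytes. acc=0x4
Byte[4]=85: continuation. acc=(acc<<6)|0x05=0x105
Byte[5]=B6: continuation. acc=(acc<<6)|0x36=0x4176
Completed: cp=U+4176 (starts at byte 3)

Answer: U+003A U+0439 U+4176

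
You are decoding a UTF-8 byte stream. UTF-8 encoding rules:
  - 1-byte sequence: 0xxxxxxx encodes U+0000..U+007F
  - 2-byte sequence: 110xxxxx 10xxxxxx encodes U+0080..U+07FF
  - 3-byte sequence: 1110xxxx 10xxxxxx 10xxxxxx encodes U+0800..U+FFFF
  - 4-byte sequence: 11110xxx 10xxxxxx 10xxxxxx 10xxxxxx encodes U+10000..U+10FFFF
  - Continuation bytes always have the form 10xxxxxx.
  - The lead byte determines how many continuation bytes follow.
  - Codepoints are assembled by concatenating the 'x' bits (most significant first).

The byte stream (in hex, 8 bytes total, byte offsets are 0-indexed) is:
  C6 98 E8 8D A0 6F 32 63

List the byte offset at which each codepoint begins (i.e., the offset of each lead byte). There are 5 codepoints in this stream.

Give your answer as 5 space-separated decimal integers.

Answer: 0 2 5 6 7

Derivation:
Byte[0]=C6: 2-byte lead, need 1 cont bytes. acc=0x6
Byte[1]=98: continuation. acc=(acc<<6)|0x18=0x198
Completed: cp=U+0198 (starts at byte 0)
Byte[2]=E8: 3-byte lead, need 2 cont bytes. acc=0x8
Byte[3]=8D: continuation. acc=(acc<<6)|0x0D=0x20D
Byte[4]=A0: continuation. acc=(acc<<6)|0x20=0x8360
Completed: cp=U+8360 (starts at byte 2)
Byte[5]=6F: 1-byte ASCII. cp=U+006F
Byte[6]=32: 1-byte ASCII. cp=U+0032
Byte[7]=63: 1-byte ASCII. cp=U+0063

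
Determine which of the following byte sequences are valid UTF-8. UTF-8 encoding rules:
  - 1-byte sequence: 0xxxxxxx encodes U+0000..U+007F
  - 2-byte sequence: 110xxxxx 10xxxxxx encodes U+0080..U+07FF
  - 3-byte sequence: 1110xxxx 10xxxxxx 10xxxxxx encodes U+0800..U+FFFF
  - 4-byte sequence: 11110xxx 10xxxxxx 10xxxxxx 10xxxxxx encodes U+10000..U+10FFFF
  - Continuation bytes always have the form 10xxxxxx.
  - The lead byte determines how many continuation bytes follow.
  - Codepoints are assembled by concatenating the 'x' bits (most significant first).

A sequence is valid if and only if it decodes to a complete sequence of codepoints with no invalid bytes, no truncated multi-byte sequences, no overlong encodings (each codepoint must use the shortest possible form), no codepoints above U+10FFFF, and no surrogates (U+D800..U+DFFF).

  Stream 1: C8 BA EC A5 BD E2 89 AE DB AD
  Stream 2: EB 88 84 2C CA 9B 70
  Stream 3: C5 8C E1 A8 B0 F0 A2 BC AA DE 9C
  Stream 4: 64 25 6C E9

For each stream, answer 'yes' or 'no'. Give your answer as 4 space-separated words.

Stream 1: decodes cleanly. VALID
Stream 2: decodes cleanly. VALID
Stream 3: decodes cleanly. VALID
Stream 4: error at byte offset 4. INVALID

Answer: yes yes yes no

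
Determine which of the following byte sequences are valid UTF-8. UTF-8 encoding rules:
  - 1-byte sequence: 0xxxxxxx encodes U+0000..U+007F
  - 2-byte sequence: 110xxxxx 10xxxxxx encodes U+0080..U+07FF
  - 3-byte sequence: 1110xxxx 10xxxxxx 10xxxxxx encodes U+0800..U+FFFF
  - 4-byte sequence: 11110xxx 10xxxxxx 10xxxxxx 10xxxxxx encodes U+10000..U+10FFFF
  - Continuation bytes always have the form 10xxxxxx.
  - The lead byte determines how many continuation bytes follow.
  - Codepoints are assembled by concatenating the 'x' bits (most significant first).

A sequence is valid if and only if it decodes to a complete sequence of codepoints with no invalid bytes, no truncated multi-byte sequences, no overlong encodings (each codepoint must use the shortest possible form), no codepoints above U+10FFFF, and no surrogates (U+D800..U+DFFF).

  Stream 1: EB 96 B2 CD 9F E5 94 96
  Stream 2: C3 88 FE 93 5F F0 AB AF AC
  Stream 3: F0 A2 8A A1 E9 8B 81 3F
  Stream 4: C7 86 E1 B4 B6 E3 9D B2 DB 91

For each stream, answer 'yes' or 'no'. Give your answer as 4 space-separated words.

Answer: yes no yes yes

Derivation:
Stream 1: decodes cleanly. VALID
Stream 2: error at byte offset 2. INVALID
Stream 3: decodes cleanly. VALID
Stream 4: decodes cleanly. VALID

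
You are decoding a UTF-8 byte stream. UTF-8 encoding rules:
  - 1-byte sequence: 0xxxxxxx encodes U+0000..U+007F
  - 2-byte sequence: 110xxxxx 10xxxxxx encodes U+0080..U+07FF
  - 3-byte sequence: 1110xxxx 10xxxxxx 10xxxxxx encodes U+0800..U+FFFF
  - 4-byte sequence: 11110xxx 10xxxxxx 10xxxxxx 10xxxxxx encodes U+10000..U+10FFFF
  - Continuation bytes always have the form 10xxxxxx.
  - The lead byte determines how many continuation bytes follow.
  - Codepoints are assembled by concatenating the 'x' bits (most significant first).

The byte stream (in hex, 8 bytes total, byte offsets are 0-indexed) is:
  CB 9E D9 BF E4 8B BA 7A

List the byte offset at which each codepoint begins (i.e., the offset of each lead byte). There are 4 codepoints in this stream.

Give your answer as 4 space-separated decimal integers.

Answer: 0 2 4 7

Derivation:
Byte[0]=CB: 2-byte lead, need 1 cont bytes. acc=0xB
Byte[1]=9E: continuation. acc=(acc<<6)|0x1E=0x2DE
Completed: cp=U+02DE (starts at byte 0)
Byte[2]=D9: 2-byte lead, need 1 cont bytes. acc=0x19
Byte[3]=BF: continuation. acc=(acc<<6)|0x3F=0x67F
Completed: cp=U+067F (starts at byte 2)
Byte[4]=E4: 3-byte lead, need 2 cont bytes. acc=0x4
Byte[5]=8B: continuation. acc=(acc<<6)|0x0B=0x10B
Byte[6]=BA: continuation. acc=(acc<<6)|0x3A=0x42FA
Completed: cp=U+42FA (starts at byte 4)
Byte[7]=7A: 1-byte ASCII. cp=U+007A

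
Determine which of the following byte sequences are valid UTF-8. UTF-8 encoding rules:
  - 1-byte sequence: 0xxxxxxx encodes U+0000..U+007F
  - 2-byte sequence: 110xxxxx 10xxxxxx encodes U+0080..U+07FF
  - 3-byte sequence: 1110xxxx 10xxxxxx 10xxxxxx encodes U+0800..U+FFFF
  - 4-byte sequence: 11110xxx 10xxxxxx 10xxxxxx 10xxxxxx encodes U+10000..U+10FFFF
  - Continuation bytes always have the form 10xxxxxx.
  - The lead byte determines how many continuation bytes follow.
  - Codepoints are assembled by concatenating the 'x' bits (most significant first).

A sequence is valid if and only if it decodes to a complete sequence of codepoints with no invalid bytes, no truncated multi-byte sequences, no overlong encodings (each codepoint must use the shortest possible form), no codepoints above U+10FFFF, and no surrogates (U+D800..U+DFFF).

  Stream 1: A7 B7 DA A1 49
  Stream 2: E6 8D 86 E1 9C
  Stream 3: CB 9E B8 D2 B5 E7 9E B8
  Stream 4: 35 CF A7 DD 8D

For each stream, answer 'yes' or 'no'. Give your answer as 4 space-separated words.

Stream 1: error at byte offset 0. INVALID
Stream 2: error at byte offset 5. INVALID
Stream 3: error at byte offset 2. INVALID
Stream 4: decodes cleanly. VALID

Answer: no no no yes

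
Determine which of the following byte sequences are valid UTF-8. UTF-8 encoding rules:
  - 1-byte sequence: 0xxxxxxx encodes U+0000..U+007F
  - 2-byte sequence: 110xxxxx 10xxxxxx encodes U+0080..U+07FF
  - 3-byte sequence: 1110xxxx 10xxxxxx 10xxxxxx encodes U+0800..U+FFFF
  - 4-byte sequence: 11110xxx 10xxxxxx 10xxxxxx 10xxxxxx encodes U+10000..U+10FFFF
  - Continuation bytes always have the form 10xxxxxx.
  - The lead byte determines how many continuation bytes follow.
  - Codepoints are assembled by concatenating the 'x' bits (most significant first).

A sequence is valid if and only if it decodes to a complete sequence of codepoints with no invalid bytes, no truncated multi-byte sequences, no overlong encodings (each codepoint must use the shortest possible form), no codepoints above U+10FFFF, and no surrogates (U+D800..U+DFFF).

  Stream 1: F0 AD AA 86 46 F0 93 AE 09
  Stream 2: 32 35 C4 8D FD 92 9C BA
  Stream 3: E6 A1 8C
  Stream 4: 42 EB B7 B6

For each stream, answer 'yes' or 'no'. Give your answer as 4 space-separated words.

Stream 1: error at byte offset 8. INVALID
Stream 2: error at byte offset 4. INVALID
Stream 3: decodes cleanly. VALID
Stream 4: decodes cleanly. VALID

Answer: no no yes yes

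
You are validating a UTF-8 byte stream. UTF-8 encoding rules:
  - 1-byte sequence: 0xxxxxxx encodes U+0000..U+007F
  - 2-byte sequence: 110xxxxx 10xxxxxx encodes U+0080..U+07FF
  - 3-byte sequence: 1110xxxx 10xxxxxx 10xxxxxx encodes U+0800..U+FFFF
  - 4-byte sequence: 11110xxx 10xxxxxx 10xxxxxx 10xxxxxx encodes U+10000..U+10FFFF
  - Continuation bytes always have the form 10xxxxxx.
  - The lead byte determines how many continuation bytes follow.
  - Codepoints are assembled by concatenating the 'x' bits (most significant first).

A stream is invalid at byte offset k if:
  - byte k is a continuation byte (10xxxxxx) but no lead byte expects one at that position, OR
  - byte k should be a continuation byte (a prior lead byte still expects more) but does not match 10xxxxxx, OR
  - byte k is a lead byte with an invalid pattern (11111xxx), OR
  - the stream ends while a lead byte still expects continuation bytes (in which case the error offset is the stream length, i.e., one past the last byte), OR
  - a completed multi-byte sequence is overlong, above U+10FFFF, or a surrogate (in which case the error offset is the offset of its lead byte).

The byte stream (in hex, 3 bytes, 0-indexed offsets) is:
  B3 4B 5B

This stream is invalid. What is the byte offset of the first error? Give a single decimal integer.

Answer: 0

Derivation:
Byte[0]=B3: INVALID lead byte (not 0xxx/110x/1110/11110)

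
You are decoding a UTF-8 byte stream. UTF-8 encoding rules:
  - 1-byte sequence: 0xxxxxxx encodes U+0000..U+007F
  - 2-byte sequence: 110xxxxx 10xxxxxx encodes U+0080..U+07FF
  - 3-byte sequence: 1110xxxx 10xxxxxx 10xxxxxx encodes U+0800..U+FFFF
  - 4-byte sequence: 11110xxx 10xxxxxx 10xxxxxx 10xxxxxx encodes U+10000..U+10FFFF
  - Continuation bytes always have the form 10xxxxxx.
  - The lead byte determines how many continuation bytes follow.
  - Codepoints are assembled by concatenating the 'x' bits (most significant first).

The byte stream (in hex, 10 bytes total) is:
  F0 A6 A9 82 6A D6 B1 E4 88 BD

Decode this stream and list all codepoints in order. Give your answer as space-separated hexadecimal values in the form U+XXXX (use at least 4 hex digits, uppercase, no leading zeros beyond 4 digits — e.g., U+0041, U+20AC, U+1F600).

Byte[0]=F0: 4-byte lead, need 3 cont bytes. acc=0x0
Byte[1]=A6: continuation. acc=(acc<<6)|0x26=0x26
Byte[2]=A9: continuation. acc=(acc<<6)|0x29=0x9A9
Byte[3]=82: continuation. acc=(acc<<6)|0x02=0x26A42
Completed: cp=U+26A42 (starts at byte 0)
Byte[4]=6A: 1-byte ASCII. cp=U+006A
Byte[5]=D6: 2-byte lead, need 1 cont bytes. acc=0x16
Byte[6]=B1: continuation. acc=(acc<<6)|0x31=0x5B1
Completed: cp=U+05B1 (starts at byte 5)
Byte[7]=E4: 3-byte lead, need 2 cont bytes. acc=0x4
Byte[8]=88: continuation. acc=(acc<<6)|0x08=0x108
Byte[9]=BD: continuation. acc=(acc<<6)|0x3D=0x423D
Completed: cp=U+423D (starts at byte 7)

Answer: U+26A42 U+006A U+05B1 U+423D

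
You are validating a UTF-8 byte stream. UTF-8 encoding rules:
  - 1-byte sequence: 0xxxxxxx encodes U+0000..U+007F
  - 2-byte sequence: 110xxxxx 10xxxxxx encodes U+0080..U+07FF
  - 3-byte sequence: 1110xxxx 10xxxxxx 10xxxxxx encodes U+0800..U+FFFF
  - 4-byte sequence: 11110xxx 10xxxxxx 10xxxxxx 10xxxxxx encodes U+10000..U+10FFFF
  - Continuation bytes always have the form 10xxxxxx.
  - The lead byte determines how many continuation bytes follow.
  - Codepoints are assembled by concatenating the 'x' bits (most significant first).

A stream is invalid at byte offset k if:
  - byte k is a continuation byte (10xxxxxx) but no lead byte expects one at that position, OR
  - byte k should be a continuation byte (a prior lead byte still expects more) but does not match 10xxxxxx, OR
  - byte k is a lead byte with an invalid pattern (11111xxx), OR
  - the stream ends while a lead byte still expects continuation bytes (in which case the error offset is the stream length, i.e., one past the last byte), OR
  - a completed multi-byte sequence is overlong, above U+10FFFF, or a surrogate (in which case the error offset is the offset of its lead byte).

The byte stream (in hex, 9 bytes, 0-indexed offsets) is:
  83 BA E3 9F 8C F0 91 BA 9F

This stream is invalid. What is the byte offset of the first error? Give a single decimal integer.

Answer: 0

Derivation:
Byte[0]=83: INVALID lead byte (not 0xxx/110x/1110/11110)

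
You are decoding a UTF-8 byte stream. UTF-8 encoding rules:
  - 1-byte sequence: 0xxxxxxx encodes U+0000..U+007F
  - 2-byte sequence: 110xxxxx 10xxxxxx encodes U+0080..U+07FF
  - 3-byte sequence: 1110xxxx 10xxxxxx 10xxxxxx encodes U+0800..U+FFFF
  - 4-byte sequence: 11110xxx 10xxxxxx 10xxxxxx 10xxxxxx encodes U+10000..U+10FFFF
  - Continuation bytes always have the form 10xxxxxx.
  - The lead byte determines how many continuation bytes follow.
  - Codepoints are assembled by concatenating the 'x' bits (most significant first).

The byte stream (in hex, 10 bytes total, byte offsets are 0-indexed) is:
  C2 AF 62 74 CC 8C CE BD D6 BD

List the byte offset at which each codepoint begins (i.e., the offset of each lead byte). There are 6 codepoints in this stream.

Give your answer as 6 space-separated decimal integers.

Byte[0]=C2: 2-byte lead, need 1 cont bytes. acc=0x2
Byte[1]=AF: continuation. acc=(acc<<6)|0x2F=0xAF
Completed: cp=U+00AF (starts at byte 0)
Byte[2]=62: 1-byte ASCII. cp=U+0062
Byte[3]=74: 1-byte ASCII. cp=U+0074
Byte[4]=CC: 2-byte lead, need 1 cont bytes. acc=0xC
Byte[5]=8C: continuation. acc=(acc<<6)|0x0C=0x30C
Completed: cp=U+030C (starts at byte 4)
Byte[6]=CE: 2-byte lead, need 1 cont bytes. acc=0xE
Byte[7]=BD: continuation. acc=(acc<<6)|0x3D=0x3BD
Completed: cp=U+03BD (starts at byte 6)
Byte[8]=D6: 2-byte lead, need 1 cont bytes. acc=0x16
Byte[9]=BD: continuation. acc=(acc<<6)|0x3D=0x5BD
Completed: cp=U+05BD (starts at byte 8)

Answer: 0 2 3 4 6 8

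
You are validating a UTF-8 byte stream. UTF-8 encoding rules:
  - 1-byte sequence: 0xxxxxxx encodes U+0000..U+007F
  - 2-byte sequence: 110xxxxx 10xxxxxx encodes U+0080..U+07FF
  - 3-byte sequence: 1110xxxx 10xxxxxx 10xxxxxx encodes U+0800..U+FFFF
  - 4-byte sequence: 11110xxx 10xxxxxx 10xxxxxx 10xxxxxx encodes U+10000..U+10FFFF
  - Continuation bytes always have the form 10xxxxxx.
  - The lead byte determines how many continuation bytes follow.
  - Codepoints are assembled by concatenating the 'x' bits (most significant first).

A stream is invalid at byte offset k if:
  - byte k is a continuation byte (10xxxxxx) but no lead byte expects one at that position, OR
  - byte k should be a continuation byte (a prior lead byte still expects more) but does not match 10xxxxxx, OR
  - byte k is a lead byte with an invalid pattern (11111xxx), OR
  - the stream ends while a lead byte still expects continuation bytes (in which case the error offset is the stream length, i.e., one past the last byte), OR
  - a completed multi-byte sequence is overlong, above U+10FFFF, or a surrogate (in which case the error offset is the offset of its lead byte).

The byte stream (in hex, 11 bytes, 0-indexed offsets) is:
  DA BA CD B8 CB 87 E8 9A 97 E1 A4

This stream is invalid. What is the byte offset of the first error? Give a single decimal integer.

Byte[0]=DA: 2-byte lead, need 1 cont bytes. acc=0x1A
Byte[1]=BA: continuation. acc=(acc<<6)|0x3A=0x6BA
Completed: cp=U+06BA (starts at byte 0)
Byte[2]=CD: 2-byte lead, need 1 cont bytes. acc=0xD
Byte[3]=B8: continuation. acc=(acc<<6)|0x38=0x378
Completed: cp=U+0378 (starts at byte 2)
Byte[4]=CB: 2-byte lead, need 1 cont bytes. acc=0xB
Byte[5]=87: continuation. acc=(acc<<6)|0x07=0x2C7
Completed: cp=U+02C7 (starts at byte 4)
Byte[6]=E8: 3-byte lead, need 2 cont bytes. acc=0x8
Byte[7]=9A: continuation. acc=(acc<<6)|0x1A=0x21A
Byte[8]=97: continuation. acc=(acc<<6)|0x17=0x8697
Completed: cp=U+8697 (starts at byte 6)
Byte[9]=E1: 3-byte lead, need 2 cont bytes. acc=0x1
Byte[10]=A4: continuation. acc=(acc<<6)|0x24=0x64
Byte[11]: stream ended, expected continuation. INVALID

Answer: 11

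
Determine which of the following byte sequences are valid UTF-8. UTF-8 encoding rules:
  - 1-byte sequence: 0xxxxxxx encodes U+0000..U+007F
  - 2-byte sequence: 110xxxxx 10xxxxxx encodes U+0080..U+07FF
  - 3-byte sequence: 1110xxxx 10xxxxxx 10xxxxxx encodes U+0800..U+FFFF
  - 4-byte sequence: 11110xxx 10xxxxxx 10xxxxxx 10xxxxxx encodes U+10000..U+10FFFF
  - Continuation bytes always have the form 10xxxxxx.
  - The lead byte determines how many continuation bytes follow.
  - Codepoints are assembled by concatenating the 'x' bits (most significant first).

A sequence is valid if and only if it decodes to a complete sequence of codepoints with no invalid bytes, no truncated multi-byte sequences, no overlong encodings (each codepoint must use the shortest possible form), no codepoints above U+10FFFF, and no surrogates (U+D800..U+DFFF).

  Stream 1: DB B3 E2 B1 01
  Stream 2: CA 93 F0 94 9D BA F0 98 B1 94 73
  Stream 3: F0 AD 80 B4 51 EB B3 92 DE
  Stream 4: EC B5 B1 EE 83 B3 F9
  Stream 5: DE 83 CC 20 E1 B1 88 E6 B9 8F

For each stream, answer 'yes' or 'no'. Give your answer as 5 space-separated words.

Answer: no yes no no no

Derivation:
Stream 1: error at byte offset 4. INVALID
Stream 2: decodes cleanly. VALID
Stream 3: error at byte offset 9. INVALID
Stream 4: error at byte offset 6. INVALID
Stream 5: error at byte offset 3. INVALID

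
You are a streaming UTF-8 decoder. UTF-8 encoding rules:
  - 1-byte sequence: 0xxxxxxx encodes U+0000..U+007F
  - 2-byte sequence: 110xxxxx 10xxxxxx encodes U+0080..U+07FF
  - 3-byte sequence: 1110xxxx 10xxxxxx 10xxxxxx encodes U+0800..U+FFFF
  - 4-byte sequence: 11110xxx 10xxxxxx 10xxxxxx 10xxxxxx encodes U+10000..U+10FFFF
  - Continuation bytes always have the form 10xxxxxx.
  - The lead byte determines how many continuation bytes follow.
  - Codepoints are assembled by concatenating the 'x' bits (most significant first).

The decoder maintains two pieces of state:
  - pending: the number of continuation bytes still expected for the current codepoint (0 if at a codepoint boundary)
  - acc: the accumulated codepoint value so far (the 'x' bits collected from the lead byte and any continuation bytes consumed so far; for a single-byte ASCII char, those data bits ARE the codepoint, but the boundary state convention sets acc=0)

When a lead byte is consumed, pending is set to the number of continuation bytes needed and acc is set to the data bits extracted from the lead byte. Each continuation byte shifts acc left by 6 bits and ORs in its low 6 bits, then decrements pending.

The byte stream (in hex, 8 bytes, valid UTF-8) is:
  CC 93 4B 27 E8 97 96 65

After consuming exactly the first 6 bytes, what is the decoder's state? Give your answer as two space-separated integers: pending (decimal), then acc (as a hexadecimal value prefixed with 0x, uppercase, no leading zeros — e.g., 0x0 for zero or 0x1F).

Byte[0]=CC: 2-byte lead. pending=1, acc=0xC
Byte[1]=93: continuation. acc=(acc<<6)|0x13=0x313, pending=0
Byte[2]=4B: 1-byte. pending=0, acc=0x0
Byte[3]=27: 1-byte. pending=0, acc=0x0
Byte[4]=E8: 3-byte lead. pending=2, acc=0x8
Byte[5]=97: continuation. acc=(acc<<6)|0x17=0x217, pending=1

Answer: 1 0x217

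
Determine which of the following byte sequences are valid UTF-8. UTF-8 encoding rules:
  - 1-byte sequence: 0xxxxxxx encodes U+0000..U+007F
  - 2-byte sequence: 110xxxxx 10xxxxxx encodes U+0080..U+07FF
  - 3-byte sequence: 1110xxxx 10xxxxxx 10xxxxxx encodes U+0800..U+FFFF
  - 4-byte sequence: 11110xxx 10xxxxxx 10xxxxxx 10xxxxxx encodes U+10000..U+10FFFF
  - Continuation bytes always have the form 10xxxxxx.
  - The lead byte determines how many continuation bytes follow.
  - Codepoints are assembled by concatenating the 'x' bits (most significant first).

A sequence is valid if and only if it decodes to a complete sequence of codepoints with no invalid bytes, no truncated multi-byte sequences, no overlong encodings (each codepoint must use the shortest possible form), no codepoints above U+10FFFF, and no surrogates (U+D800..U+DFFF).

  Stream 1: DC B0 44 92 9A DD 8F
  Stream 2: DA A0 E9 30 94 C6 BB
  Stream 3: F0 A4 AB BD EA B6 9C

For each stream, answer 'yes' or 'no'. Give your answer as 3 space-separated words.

Answer: no no yes

Derivation:
Stream 1: error at byte offset 3. INVALID
Stream 2: error at byte offset 3. INVALID
Stream 3: decodes cleanly. VALID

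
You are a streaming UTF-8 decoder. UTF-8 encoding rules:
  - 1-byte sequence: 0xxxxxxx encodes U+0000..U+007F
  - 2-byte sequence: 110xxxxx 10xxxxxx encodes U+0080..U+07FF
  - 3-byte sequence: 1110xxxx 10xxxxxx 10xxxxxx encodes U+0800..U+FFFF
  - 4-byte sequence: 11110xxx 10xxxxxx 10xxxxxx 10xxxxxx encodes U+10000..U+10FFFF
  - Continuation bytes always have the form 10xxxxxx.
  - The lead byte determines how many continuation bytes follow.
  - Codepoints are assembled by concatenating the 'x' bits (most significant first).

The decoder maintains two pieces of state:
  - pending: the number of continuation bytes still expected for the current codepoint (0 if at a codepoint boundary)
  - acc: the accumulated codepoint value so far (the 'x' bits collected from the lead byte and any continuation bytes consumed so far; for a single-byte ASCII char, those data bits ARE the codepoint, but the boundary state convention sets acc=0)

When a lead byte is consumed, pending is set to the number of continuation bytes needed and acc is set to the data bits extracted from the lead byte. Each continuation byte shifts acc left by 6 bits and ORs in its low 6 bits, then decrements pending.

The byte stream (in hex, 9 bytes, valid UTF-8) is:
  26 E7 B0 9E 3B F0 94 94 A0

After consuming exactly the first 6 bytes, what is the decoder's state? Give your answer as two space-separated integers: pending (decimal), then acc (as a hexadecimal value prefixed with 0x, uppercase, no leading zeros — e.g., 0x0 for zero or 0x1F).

Answer: 3 0x0

Derivation:
Byte[0]=26: 1-byte. pending=0, acc=0x0
Byte[1]=E7: 3-byte lead. pending=2, acc=0x7
Byte[2]=B0: continuation. acc=(acc<<6)|0x30=0x1F0, pending=1
Byte[3]=9E: continuation. acc=(acc<<6)|0x1E=0x7C1E, pending=0
Byte[4]=3B: 1-byte. pending=0, acc=0x0
Byte[5]=F0: 4-byte lead. pending=3, acc=0x0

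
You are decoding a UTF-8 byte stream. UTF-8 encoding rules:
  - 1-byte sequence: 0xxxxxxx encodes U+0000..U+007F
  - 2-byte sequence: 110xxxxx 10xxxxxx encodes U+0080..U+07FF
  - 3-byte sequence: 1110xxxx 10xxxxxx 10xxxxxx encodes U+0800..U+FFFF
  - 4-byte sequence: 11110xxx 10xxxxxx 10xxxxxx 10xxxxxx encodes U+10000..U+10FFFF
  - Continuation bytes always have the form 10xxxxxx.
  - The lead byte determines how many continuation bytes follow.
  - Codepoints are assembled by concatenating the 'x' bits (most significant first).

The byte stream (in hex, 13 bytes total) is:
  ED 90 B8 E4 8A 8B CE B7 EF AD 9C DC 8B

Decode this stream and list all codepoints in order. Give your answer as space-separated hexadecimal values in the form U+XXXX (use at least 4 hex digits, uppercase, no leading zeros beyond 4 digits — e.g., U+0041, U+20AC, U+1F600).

Byte[0]=ED: 3-byte lead, need 2 cont bytes. acc=0xD
Byte[1]=90: continuation. acc=(acc<<6)|0x10=0x350
Byte[2]=B8: continuation. acc=(acc<<6)|0x38=0xD438
Completed: cp=U+D438 (starts at byte 0)
Byte[3]=E4: 3-byte lead, need 2 cont bytes. acc=0x4
Byte[4]=8A: continuation. acc=(acc<<6)|0x0A=0x10A
Byte[5]=8B: continuation. acc=(acc<<6)|0x0B=0x428B
Completed: cp=U+428B (starts at byte 3)
Byte[6]=CE: 2-byte lead, need 1 cont bytes. acc=0xE
Byte[7]=B7: continuation. acc=(acc<<6)|0x37=0x3B7
Completed: cp=U+03B7 (starts at byte 6)
Byte[8]=EF: 3-byte lead, need 2 cont bytes. acc=0xF
Byte[9]=AD: continuation. acc=(acc<<6)|0x2D=0x3ED
Byte[10]=9C: continuation. acc=(acc<<6)|0x1C=0xFB5C
Completed: cp=U+FB5C (starts at byte 8)
Byte[11]=DC: 2-byte lead, need 1 cont bytes. acc=0x1C
Byte[12]=8B: continuation. acc=(acc<<6)|0x0B=0x70B
Completed: cp=U+070B (starts at byte 11)

Answer: U+D438 U+428B U+03B7 U+FB5C U+070B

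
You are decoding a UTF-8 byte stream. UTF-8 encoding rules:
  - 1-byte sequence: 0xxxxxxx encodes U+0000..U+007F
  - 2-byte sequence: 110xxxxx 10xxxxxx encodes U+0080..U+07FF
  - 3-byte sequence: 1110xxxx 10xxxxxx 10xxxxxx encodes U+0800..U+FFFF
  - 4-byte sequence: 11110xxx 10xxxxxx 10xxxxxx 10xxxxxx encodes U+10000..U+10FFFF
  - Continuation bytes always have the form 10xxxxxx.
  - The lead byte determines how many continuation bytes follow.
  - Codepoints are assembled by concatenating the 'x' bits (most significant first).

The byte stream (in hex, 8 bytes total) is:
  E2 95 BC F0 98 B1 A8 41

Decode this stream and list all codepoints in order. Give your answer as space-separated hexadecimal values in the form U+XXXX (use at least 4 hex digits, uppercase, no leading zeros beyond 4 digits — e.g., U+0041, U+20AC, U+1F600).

Answer: U+257C U+18C68 U+0041

Derivation:
Byte[0]=E2: 3-byte lead, need 2 cont bytes. acc=0x2
Byte[1]=95: continuation. acc=(acc<<6)|0x15=0x95
Byte[2]=BC: continuation. acc=(acc<<6)|0x3C=0x257C
Completed: cp=U+257C (starts at byte 0)
Byte[3]=F0: 4-byte lead, need 3 cont bytes. acc=0x0
Byte[4]=98: continuation. acc=(acc<<6)|0x18=0x18
Byte[5]=B1: continuation. acc=(acc<<6)|0x31=0x631
Byte[6]=A8: continuation. acc=(acc<<6)|0x28=0x18C68
Completed: cp=U+18C68 (starts at byte 3)
Byte[7]=41: 1-byte ASCII. cp=U+0041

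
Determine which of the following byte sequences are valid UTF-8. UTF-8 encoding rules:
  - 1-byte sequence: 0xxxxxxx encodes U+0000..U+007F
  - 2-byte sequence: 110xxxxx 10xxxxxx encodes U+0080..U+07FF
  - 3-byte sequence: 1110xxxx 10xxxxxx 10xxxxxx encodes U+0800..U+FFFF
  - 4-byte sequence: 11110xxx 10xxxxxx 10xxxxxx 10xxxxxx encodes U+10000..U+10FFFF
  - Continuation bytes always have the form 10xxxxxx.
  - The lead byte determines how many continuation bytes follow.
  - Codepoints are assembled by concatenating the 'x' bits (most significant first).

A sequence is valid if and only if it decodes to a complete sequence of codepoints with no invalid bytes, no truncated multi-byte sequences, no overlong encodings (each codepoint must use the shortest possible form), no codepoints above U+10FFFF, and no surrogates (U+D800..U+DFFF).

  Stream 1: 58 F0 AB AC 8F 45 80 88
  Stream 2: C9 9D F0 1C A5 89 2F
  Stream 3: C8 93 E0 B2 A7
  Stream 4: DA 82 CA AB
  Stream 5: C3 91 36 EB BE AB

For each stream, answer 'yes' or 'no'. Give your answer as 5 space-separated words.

Answer: no no yes yes yes

Derivation:
Stream 1: error at byte offset 6. INVALID
Stream 2: error at byte offset 3. INVALID
Stream 3: decodes cleanly. VALID
Stream 4: decodes cleanly. VALID
Stream 5: decodes cleanly. VALID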